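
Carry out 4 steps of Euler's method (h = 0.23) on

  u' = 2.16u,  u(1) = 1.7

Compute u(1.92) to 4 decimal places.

Euler: u_{n+1} = u_n + h·f(x_n, u_n).
x=1.000000, u=1.700000: f=3.672000 → u ← 1.700000 + 0.23·3.672000 = 2.544560
x=1.230000, u=2.544560: f=5.496250 → u ← 2.544560 + 0.23·5.496250 = 3.808697
x=1.460000, u=3.808697: f=8.226786 → u ← 3.808697 + 0.23·8.226786 = 5.700858
x=1.690000, u=5.700858: f=12.313854 → u ← 5.700858 + 0.23·12.313854 = 8.533045
u(1.92) ≈ 8.5330

8.5330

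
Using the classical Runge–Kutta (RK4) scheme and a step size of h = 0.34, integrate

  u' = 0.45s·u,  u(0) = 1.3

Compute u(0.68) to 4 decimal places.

1.4425

RK4: k1 = f(s_n, u_n); k2 = f(s_n + h/2, u_n + (h/2)·k1); k3 = f(s_n + h/2, u_n + (h/2)·k2); k4 = f(s_n + h, u_n + h·k3); u_{n+1} = u_n + (h/6)·(k1 + 2k2 + 2k3 + k4).
s=0.000000, u=1.300000:
  k1 = f(0.000000, 1.300000) = 0.000000
  k2 = f(0.170000, 1.300000) = 0.099450
  k3 = f(0.170000, 1.316906) = 0.100743
  k4 = f(0.340000, 1.334253) = 0.204141
  u ← 1.300000 + (0.34/6)·(k1 + 2k2 + 2k3 + k4) = 1.334257
s=0.340000, u=1.334257:
  k1 = f(0.340000, 1.334257) = 0.204141
  k2 = f(0.510000, 1.368961) = 0.314176
  k3 = f(0.510000, 1.387667) = 0.318469
  k4 = f(0.680000, 1.442536) = 0.441416
  u ← 1.334257 + (0.34/6)·(k1 + 2k2 + 2k3 + k4) = 1.442538
u(0.68) ≈ 1.4425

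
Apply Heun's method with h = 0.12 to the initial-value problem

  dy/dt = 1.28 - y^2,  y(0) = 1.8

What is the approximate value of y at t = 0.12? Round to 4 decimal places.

Heun: k1 = f(t_n, y_n); k2 = f(t_n + h, y_n + h·k1); y_{n+1} = y_n + (h/2)·(k1 + k2).
t=0.000000, y=1.800000:
  k1 = f(0.000000, 1.800000) = -1.960000
  k2 = f(0.120000, 1.564800) = -1.168599
  y ← 1.800000 + (0.12/2)·(-1.960000 + (-1.168599)) = 1.612284
y(0.12) ≈ 1.6123

1.6123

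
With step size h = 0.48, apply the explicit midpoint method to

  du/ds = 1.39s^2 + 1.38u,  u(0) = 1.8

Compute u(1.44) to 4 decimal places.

Midpoint: k1 = f(s_n, u_n); k2 = f(s_n + h/2, u_n + (h/2)·k1); u_{n+1} = u_n + h·k2.
s=0.000000, u=1.800000:
  k1 = f(0.000000, 1.800000) = 2.484000
  k2 = f(0.240000, 2.396160) = 3.386765
  u ← 1.800000 + 0.48·3.386765 = 3.425647
s=0.480000, u=3.425647:
  k1 = f(0.480000, 3.425647) = 5.047649
  k2 = f(0.720000, 4.637083) = 7.119750
  u ← 3.425647 + 0.48·7.119750 = 6.843127
s=0.960000, u=6.843127:
  k1 = f(0.960000, 6.843127) = 10.724540
  k2 = f(1.200000, 9.417017) = 14.997083
  u ← 6.843127 + 0.48·14.997083 = 14.041727
u(1.44) ≈ 14.0417

14.0417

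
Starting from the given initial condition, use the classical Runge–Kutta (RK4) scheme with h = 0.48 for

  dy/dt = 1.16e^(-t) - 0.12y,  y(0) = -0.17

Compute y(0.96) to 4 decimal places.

RK4: k1 = f(t_n, y_n); k2 = f(t_n + h/2, y_n + (h/2)·k1); k3 = f(t_n + h/2, y_n + (h/2)·k2); k4 = f(t_n + h, y_n + h·k3); y_{n+1} = y_n + (h/6)·(k1 + 2k2 + 2k3 + k4).
t=0.000000, y=-0.170000:
  k1 = f(0.000000, -0.170000) = 1.180400
  k2 = f(0.240000, 0.113296) = 0.898893
  k3 = f(0.240000, 0.045734) = 0.907000
  k4 = f(0.480000, 0.265360) = 0.685946
  y ← -0.170000 + (0.48/6)·(k1 + 2k2 + 2k3 + k4) = 0.268251
t=0.480000, y=0.268251:
  k1 = f(0.480000, 0.268251) = 0.685599
  k2 = f(0.720000, 0.432794) = 0.512697
  k3 = f(0.720000, 0.391298) = 0.517677
  k4 = f(0.960000, 0.516735) = 0.382147
  y ← 0.268251 + (0.48/6)·(k1 + 2k2 + 2k3 + k4) = 0.518530
y(0.96) ≈ 0.5185

0.5185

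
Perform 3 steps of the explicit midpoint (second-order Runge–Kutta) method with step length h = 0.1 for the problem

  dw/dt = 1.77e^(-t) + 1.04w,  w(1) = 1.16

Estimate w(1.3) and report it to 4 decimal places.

1.7834

Midpoint: k1 = f(t_n, w_n); k2 = f(t_n + h/2, w_n + (h/2)·k1); w_{n+1} = w_n + h·k2.
t=1.000000, w=1.160000:
  k1 = f(1.000000, 1.160000) = 1.857547
  k2 = f(1.050000, 1.252877) = 1.922382
  w ← 1.160000 + 0.1·1.922382 = 1.352238
t=1.100000, w=1.352238:
  k1 = f(1.100000, 1.352238) = 1.995510
  k2 = f(1.150000, 1.452014) = 2.070541
  w ← 1.352238 + 0.1·2.070541 = 1.559292
t=1.200000, w=1.559292:
  k1 = f(1.200000, 1.559292) = 2.154778
  k2 = f(1.250000, 1.667031) = 2.240826
  w ← 1.559292 + 0.1·2.240826 = 1.783375
w(1.3) ≈ 1.7834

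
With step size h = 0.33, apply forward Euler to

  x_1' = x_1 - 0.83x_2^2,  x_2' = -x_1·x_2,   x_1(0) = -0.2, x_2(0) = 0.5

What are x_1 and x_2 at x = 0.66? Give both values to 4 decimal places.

-0.5227, 0.5918

Euler on (x_1,x_2): x_1_{n+1} = x_1_n + h·x_1', x_2_{n+1} = x_2_n + h·x_2'.
0.000000: (-0.200000, 0.500000); f=(-0.407500, 0.100000) → (-0.334475, 0.533000)
0.330000: (-0.334475, 0.533000); f=(-0.570269, 0.178275) → (-0.522664, 0.591831)
(x_1(0.66), x_2(0.66)) ≈ (-0.5227, 0.5918)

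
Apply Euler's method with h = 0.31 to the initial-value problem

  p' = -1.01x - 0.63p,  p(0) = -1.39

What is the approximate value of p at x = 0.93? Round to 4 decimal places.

-0.9965

Euler: p_{n+1} = p_n + h·f(x_n, p_n).
x=0.000000, p=-1.390000: f=0.875700 → p ← -1.390000 + 0.31·0.875700 = -1.118533
x=0.310000, p=-1.118533: f=0.391576 → p ← -1.118533 + 0.31·0.391576 = -0.997145
x=0.620000, p=-0.997145: f=0.002001 → p ← -0.997145 + 0.31·0.002001 = -0.996524
p(0.93) ≈ -0.9965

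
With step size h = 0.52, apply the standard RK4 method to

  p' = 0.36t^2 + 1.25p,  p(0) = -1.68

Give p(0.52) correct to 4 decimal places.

RK4: k1 = f(t_n, p_n); k2 = f(t_n + h/2, p_n + (h/2)·k1); k3 = f(t_n + h/2, p_n + (h/2)·k2); k4 = f(t_n + h, p_n + h·k3); p_{n+1} = p_n + (h/6)·(k1 + 2k2 + 2k3 + k4).
t=0.000000, p=-1.680000:
  k1 = f(0.000000, -1.680000) = -2.100000
  k2 = f(0.260000, -2.226000) = -2.758164
  k3 = f(0.260000, -2.397123) = -2.972067
  k4 = f(0.520000, -3.225475) = -3.934500
  p ← -1.680000 + (0.52/6)·(k1 + 2k2 + 2k3 + k4) = -3.196230
p(0.52) ≈ -3.1962

-3.1962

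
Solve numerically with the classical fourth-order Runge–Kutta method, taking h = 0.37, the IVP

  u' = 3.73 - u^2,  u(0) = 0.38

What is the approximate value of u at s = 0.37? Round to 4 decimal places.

1.3886

RK4: k1 = f(s_n, u_n); k2 = f(s_n + h/2, u_n + (h/2)·k1); k3 = f(s_n + h/2, u_n + (h/2)·k2); k4 = f(s_n + h, u_n + h·k3); u_{n+1} = u_n + (h/6)·(k1 + 2k2 + 2k3 + k4).
s=0.000000, u=0.380000:
  k1 = f(0.000000, 0.380000) = 3.585600
  k2 = f(0.185000, 1.043336) = 2.641450
  k3 = f(0.185000, 0.868668) = 2.975415
  k4 = f(0.370000, 1.480904) = 1.536924
  u ← 0.380000 + (0.37/6)·(k1 + 2k2 + 2k3 + k4) = 1.388636
u(0.37) ≈ 1.3886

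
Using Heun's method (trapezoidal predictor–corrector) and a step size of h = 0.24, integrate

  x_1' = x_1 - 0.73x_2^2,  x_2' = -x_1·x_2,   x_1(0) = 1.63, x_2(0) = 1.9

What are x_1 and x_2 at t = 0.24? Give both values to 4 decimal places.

1.5588, 1.3356

Heun on (x_1,x_2): k1 = f(t_n, state_n); k2 = f(t_n + h, state_n + h·k1); state_{n+1} = state_n + (h/2)·(k1 + k2).
0.000000: (1.630000, 1.900000)
  k1 = (-1.005300, -3.097000)
  predictor → (1.388728, 1.156720)
  k2 = (0.411987, -1.606369)
  → (1.558802, 1.335596)
(x_1(0.24), x_2(0.24)) ≈ (1.5588, 1.3356)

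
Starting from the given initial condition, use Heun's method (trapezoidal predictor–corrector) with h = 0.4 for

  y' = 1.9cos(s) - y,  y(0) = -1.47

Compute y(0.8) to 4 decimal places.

Heun: k1 = f(s_n, y_n); k2 = f(s_n + h, y_n + h·k1); y_{n+1} = y_n + (h/2)·(k1 + k2).
s=0.000000, y=-1.470000:
  k1 = f(0.000000, -1.470000) = 3.370000
  k2 = f(0.400000, -0.122000) = 1.872016
  y ← -1.470000 + (0.4/2)·(3.370000 + 1.872016) = -0.421597
s=0.400000, y=-0.421597:
  k1 = f(0.400000, -0.421597) = 2.171613
  k2 = f(0.800000, 0.447048) = 0.876694
  y ← -0.421597 + (0.4/2)·(2.171613 + 0.876694) = 0.188065
y(0.8) ≈ 0.1881

0.1881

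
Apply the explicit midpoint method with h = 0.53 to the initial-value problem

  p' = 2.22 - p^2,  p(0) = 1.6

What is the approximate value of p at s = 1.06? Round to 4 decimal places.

1.5447

Midpoint: k1 = f(s_n, p_n); k2 = f(s_n + h/2, p_n + (h/2)·k1); p_{n+1} = p_n + h·k2.
s=0.000000, p=1.600000:
  k1 = f(0.000000, 1.600000) = -0.340000
  k2 = f(0.265000, 1.509900) = -0.059798
  p ← 1.600000 + 0.53·(-0.059798) = 1.568307
s=0.530000, p=1.568307:
  k1 = f(0.530000, 1.568307) = -0.239587
  k2 = f(0.795000, 1.504816) = -0.044473
  p ← 1.568307 + 0.53·(-0.044473) = 1.544737
p(1.06) ≈ 1.5447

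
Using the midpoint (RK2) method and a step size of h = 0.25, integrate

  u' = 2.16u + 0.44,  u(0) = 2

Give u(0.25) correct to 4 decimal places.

Midpoint: k1 = f(t_n, u_n); k2 = f(t_n + h/2, u_n + (h/2)·k1); u_{n+1} = u_n + h·k2.
t=0.000000, u=2.000000:
  k1 = f(0.000000, 2.000000) = 4.760000
  k2 = f(0.125000, 2.595000) = 6.045200
  u ← 2.000000 + 0.25·6.045200 = 3.511300
u(0.25) ≈ 3.5113

3.5113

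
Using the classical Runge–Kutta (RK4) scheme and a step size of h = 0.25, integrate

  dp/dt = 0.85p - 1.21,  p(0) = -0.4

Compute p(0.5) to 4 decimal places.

-1.3657

RK4: k1 = f(t_n, p_n); k2 = f(t_n + h/2, p_n + (h/2)·k1); k3 = f(t_n + h/2, p_n + (h/2)·k2); k4 = f(t_n + h, p_n + h·k3); p_{n+1} = p_n + (h/6)·(k1 + 2k2 + 2k3 + k4).
t=0.000000, p=-0.400000:
  k1 = f(0.000000, -0.400000) = -1.550000
  k2 = f(0.125000, -0.593750) = -1.714687
  k3 = f(0.125000, -0.614336) = -1.732186
  k4 = f(0.250000, -0.833046) = -1.918089
  p ← -0.400000 + (0.25/6)·(k1 + 2k2 + 2k3 + k4) = -0.831743
t=0.250000, p=-0.831743:
  k1 = f(0.250000, -0.831743) = -1.916982
  k2 = f(0.375000, -1.071366) = -2.120661
  k3 = f(0.375000, -1.096826) = -2.142302
  k4 = f(0.500000, -1.367319) = -2.372221
  p ← -0.831743 + (0.25/6)·(k1 + 2k2 + 2k3 + k4) = -1.365707
p(0.5) ≈ -1.3657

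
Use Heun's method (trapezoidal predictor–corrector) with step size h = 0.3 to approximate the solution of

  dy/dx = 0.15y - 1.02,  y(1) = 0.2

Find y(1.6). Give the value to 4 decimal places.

Heun: k1 = f(x_n, y_n); k2 = f(x_n + h, y_n + h·k1); y_{n+1} = y_n + (h/2)·(k1 + k2).
x=1.000000, y=0.200000:
  k1 = f(1.000000, 0.200000) = -0.990000
  k2 = f(1.300000, -0.097000) = -1.034550
  y ← 0.200000 + (0.3/2)·(-0.990000 + (-1.034550)) = -0.103683
x=1.300000, y=-0.103683:
  k1 = f(1.300000, -0.103683) = -1.035552
  k2 = f(1.600000, -0.414348) = -1.082152
  y ← -0.103683 + (0.3/2)·(-1.035552 + (-1.082152)) = -0.421338
y(1.6) ≈ -0.4213

-0.4213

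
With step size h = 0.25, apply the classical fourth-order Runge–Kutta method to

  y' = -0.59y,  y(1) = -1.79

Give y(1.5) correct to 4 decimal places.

-1.3327

RK4: k1 = f(x_n, y_n); k2 = f(x_n + h/2, y_n + (h/2)·k1); k3 = f(x_n + h/2, y_n + (h/2)·k2); k4 = f(x_n + h, y_n + h·k3); y_{n+1} = y_n + (h/6)·(k1 + 2k2 + 2k3 + k4).
x=1.000000, y=-1.790000:
  k1 = f(1.000000, -1.790000) = 1.056100
  k2 = f(1.125000, -1.657987) = 0.978213
  k3 = f(1.125000, -1.667723) = 0.983957
  k4 = f(1.250000, -1.544011) = 0.910966
  y ← -1.790000 + (0.25/6)·(k1 + 2k2 + 2k3 + k4) = -1.544525
x=1.250000, y=-1.544525:
  k1 = f(1.250000, -1.544525) = 0.911270
  k2 = f(1.375000, -1.430616) = 0.844063
  k3 = f(1.375000, -1.439017) = 0.849020
  k4 = f(1.500000, -1.332270) = 0.786039
  y ← -1.544525 + (0.25/6)·(k1 + 2k2 + 2k3 + k4) = -1.332713
y(1.5) ≈ -1.3327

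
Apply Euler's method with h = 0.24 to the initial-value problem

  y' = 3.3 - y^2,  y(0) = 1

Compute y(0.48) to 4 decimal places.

1.7659

Euler: y_{n+1} = y_n + h·f(x_n, y_n).
x=0.000000, y=1.000000: f=2.300000 → y ← 1.000000 + 0.24·2.300000 = 1.552000
x=0.240000, y=1.552000: f=0.891296 → y ← 1.552000 + 0.24·0.891296 = 1.765911
y(0.48) ≈ 1.7659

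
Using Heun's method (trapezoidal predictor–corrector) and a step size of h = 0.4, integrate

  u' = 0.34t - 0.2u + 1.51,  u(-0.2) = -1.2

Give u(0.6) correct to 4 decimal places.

0.1467

Heun: k1 = f(t_n, u_n); k2 = f(t_n + h, u_n + h·k1); u_{n+1} = u_n + (h/2)·(k1 + k2).
t=-0.200000, u=-1.200000:
  k1 = f(-0.200000, -1.200000) = 1.682000
  k2 = f(0.200000, -0.527200) = 1.683440
  u ← -1.200000 + (0.4/2)·(1.682000 + 1.683440) = -0.526912
t=0.200000, u=-0.526912:
  k1 = f(0.200000, -0.526912) = 1.683382
  k2 = f(0.600000, 0.146441) = 1.684712
  u ← -0.526912 + (0.4/2)·(1.683382 + 1.684712) = 0.146707
u(0.6) ≈ 0.1467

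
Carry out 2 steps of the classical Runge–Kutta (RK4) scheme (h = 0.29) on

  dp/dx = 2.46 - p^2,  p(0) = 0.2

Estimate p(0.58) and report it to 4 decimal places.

RK4: k1 = f(x_n, p_n); k2 = f(x_n + h/2, p_n + (h/2)·k1); k3 = f(x_n + h/2, p_n + (h/2)·k2); k4 = f(x_n + h, p_n + h·k3); p_{n+1} = p_n + (h/6)·(k1 + 2k2 + 2k3 + k4).
x=0.000000, p=0.200000:
  k1 = f(0.000000, 0.200000) = 2.420000
  k2 = f(0.145000, 0.550900) = 2.156509
  k3 = f(0.145000, 0.512694) = 2.197145
  k4 = f(0.290000, 0.837172) = 1.759143
  p ← 0.200000 + (0.29/6)·(k1 + 2k2 + 2k3 + k4) = 0.822845
x=0.290000, p=0.822845:
  k1 = f(0.290000, 0.822845) = 1.782926
  k2 = f(0.435000, 1.081369) = 1.290640
  k3 = f(0.435000, 1.009988) = 1.439924
  k4 = f(0.580000, 1.240423) = 0.921350
  p ← 0.822845 + (0.29/6)·(k1 + 2k2 + 2k3 + k4) = 1.217506
p(0.58) ≈ 1.2175

1.2175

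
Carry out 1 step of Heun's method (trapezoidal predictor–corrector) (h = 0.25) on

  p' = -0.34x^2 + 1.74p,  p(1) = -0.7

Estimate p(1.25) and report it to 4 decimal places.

Heun: k1 = f(x_n, p_n); k2 = f(x_n + h, p_n + h·k1); p_{n+1} = p_n + (h/2)·(k1 + k2).
x=1.000000, p=-0.700000:
  k1 = f(1.000000, -0.700000) = -1.558000
  k2 = f(1.250000, -1.089500) = -2.426980
  p ← -0.700000 + (0.25/2)·(-1.558000 + (-2.426980)) = -1.198122
p(1.25) ≈ -1.1981

-1.1981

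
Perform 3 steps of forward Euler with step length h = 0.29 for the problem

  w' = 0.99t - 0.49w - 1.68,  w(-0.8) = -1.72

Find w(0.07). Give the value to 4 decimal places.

-2.7076

Euler: w_{n+1} = w_n + h·f(t_n, w_n).
t=-0.800000, w=-1.720000: f=-1.629200 → w ← -1.720000 + 0.29·(-1.629200) = -2.192468
t=-0.510000, w=-2.192468: f=-1.110591 → w ← -2.192468 + 0.29·(-1.110591) = -2.514539
t=-0.220000, w=-2.514539: f=-0.665676 → w ← -2.514539 + 0.29·(-0.665676) = -2.707585
w(0.07) ≈ -2.7076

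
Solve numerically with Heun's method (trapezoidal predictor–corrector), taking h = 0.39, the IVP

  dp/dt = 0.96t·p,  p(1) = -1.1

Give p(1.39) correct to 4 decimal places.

Heun: k1 = f(t_n, p_n); k2 = f(t_n + h, p_n + h·k1); p_{n+1} = p_n + (h/2)·(k1 + k2).
t=1.000000, p=-1.100000:
  k1 = f(1.000000, -1.100000) = -1.056000
  k2 = f(1.390000, -1.511840) = -2.017399
  p ← -1.100000 + (0.39/2)·(-1.056000 + (-2.017399)) = -1.699313
p(1.39) ≈ -1.6993

-1.6993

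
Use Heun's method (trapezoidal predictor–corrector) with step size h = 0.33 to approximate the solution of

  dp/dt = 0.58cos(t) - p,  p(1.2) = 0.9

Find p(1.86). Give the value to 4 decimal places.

0.4673

Heun: k1 = f(t_n, p_n); k2 = f(t_n + h, p_n + h·k1); p_{n+1} = p_n + (h/2)·(k1 + k2).
t=1.200000, p=0.900000:
  k1 = f(1.200000, 0.900000) = -0.689833
  k2 = f(1.530000, 0.672355) = -0.648700
  p ← 0.900000 + (0.33/2)·(-0.689833 + (-0.648700)) = 0.679142
t=1.530000, p=0.679142:
  k1 = f(1.530000, 0.679142) = -0.655487
  k2 = f(1.860000, 0.462831) = -0.628241
  p ← 0.679142 + (0.33/2)·(-0.655487 + (-0.628241)) = 0.467327
p(1.86) ≈ 0.4673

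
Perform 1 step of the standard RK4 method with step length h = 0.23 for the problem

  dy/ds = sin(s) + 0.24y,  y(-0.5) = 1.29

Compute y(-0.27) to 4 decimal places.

1.2744

RK4: k1 = f(s_n, y_n); k2 = f(s_n + h/2, y_n + (h/2)·k1); k3 = f(s_n + h/2, y_n + (h/2)·k2); k4 = f(s_n + h, y_n + h·k3); y_{n+1} = y_n + (h/6)·(k1 + 2k2 + 2k3 + k4).
s=-0.500000, y=1.290000:
  k1 = f(-0.500000, 1.290000) = -0.169826
  k2 = f(-0.385000, 1.270470) = -0.070646
  k3 = f(-0.385000, 1.281876) = -0.067909
  k4 = f(-0.270000, 1.274381) = 0.039120
  y ← 1.290000 + (0.23/6)·(k1 + 2k2 + 2k3 + k4) = 1.274367
y(-0.27) ≈ 1.2744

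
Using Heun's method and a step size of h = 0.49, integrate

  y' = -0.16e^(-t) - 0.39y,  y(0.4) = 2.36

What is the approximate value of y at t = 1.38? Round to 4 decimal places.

Heun: k1 = f(t_n, y_n); k2 = f(t_n + h, y_n + h·k1); y_{n+1} = y_n + (h/2)·(k1 + k2).
t=0.400000, y=2.360000:
  k1 = f(0.400000, 2.360000) = -1.027651
  k2 = f(0.890000, 1.856451) = -0.789721
  y ← 2.360000 + (0.49/2)·(-1.027651 + (-0.789721)) = 1.914744
t=0.890000, y=1.914744:
  k1 = f(0.890000, 1.914744) = -0.812455
  k2 = f(1.380000, 1.516641) = -0.631743
  y ← 1.914744 + (0.49/2)·(-0.812455 + (-0.631743)) = 1.560915
y(1.38) ≈ 1.5609

1.5609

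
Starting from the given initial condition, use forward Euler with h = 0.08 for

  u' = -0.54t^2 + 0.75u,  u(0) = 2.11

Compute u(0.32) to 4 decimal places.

Euler: u_{n+1} = u_n + h·f(t_n, u_n).
t=0.000000, u=2.110000: f=1.582500 → u ← 2.110000 + 0.08·1.582500 = 2.236600
t=0.080000, u=2.236600: f=1.673994 → u ← 2.236600 + 0.08·1.673994 = 2.370520
t=0.160000, u=2.370520: f=1.764066 → u ← 2.370520 + 0.08·1.764066 = 2.511645
t=0.240000, u=2.511645: f=1.852630 → u ← 2.511645 + 0.08·1.852630 = 2.659855
u(0.32) ≈ 2.6599

2.6599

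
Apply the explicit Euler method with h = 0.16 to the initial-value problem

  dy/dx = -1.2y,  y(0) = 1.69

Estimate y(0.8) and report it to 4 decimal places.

Euler: y_{n+1} = y_n + h·f(x_n, y_n).
x=0.000000, y=1.690000: f=-2.028000 → y ← 1.690000 + 0.16·(-2.028000) = 1.365520
x=0.160000, y=1.365520: f=-1.638624 → y ← 1.365520 + 0.16·(-1.638624) = 1.103340
x=0.320000, y=1.103340: f=-1.324008 → y ← 1.103340 + 0.16·(-1.324008) = 0.891499
x=0.480000, y=0.891499: f=-1.069799 → y ← 0.891499 + 0.16·(-1.069799) = 0.720331
x=0.640000, y=0.720331: f=-0.864397 → y ← 0.720331 + 0.16·(-0.864397) = 0.582028
y(0.8) ≈ 0.5820

0.5820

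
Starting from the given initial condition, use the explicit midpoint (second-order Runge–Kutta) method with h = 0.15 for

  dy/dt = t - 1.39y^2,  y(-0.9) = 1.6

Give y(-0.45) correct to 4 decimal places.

Midpoint: k1 = f(t_n, y_n); k2 = f(t_n + h/2, y_n + (h/2)·k1); y_{n+1} = y_n + h·k2.
t=-0.900000, y=1.600000:
  k1 = f(-0.900000, 1.600000) = -4.458400
  k2 = f(-0.825000, 1.265620) = -3.051494
  y ← 1.600000 + 0.15·(-3.051494) = 1.142276
t=-0.750000, y=1.142276:
  k1 = f(-0.750000, 1.142276) = -2.563664
  k2 = f(-0.675000, 0.950001) = -1.929478
  y ← 1.142276 + 0.15·(-1.929478) = 0.852854
t=-0.600000, y=0.852854:
  k1 = f(-0.600000, 0.852854) = -1.611031
  k2 = f(-0.525000, 0.732027) = -1.269850
  y ← 0.852854 + 0.15·(-1.269850) = 0.662377
y(-0.45) ≈ 0.6624

0.6624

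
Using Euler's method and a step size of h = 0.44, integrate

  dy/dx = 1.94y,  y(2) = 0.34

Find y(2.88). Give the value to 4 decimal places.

Euler: y_{n+1} = y_n + h·f(x_n, y_n).
x=2.000000, y=0.340000: f=0.659600 → y ← 0.340000 + 0.44·0.659600 = 0.630224
x=2.440000, y=0.630224: f=1.222635 → y ← 0.630224 + 0.44·1.222635 = 1.168183
y(2.88) ≈ 1.1682

1.1682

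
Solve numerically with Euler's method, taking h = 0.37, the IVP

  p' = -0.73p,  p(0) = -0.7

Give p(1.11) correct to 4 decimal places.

Euler: p_{n+1} = p_n + h·f(t_n, p_n).
t=0.000000, p=-0.700000: f=0.511000 → p ← -0.700000 + 0.37·0.511000 = -0.510930
t=0.370000, p=-0.510930: f=0.372979 → p ← -0.510930 + 0.37·0.372979 = -0.372928
t=0.740000, p=-0.372928: f=0.272237 → p ← -0.372928 + 0.37·0.272237 = -0.272200
p(1.11) ≈ -0.2722

-0.2722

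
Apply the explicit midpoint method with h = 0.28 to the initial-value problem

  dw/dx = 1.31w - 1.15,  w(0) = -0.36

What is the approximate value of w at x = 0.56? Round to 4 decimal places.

Midpoint: k1 = f(x_n, w_n); k2 = f(x_n + h/2, w_n + (h/2)·k1); w_{n+1} = w_n + h·k2.
x=0.000000, w=-0.360000:
  k1 = f(0.000000, -0.360000) = -1.621600
  k2 = f(0.140000, -0.587024) = -1.919001
  w ← -0.360000 + 0.28·(-1.919001) = -0.897320
x=0.280000, w=-0.897320:
  k1 = f(0.280000, -0.897320) = -2.325490
  k2 = f(0.420000, -1.222889) = -2.751985
  w ← -0.897320 + 0.28·(-2.751985) = -1.667876
w(0.56) ≈ -1.6679

-1.6679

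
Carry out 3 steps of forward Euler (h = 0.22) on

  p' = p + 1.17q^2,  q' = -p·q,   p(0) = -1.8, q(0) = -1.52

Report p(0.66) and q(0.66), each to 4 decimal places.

Euler on (p,q): p_{n+1} = p_n + h·p', q_{n+1} = q_n + h·q'.
0.000000: (-1.800000, -1.520000); f=(0.903168, -2.736000) → (-1.601303, -2.121920)
0.220000: (-1.601303, -2.121920); f=(3.666674, -3.397837) → (-0.794635, -2.869444)
0.440000: (-0.794635, -2.869444); f=(8.838805, -2.280160) → (1.149902, -3.371079)
(p(0.66), q(0.66)) ≈ (1.1499, -3.3711)

1.1499, -3.3711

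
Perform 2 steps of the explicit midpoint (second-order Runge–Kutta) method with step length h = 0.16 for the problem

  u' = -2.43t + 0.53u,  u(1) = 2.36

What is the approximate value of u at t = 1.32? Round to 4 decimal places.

Midpoint: k1 = f(t_n, u_n); k2 = f(t_n + h/2, u_n + (h/2)·k1); u_{n+1} = u_n + h·k2.
t=1.000000, u=2.360000:
  k1 = f(1.000000, 2.360000) = -1.179200
  k2 = f(1.080000, 2.265664) = -1.423598
  u ← 2.360000 + 0.16·(-1.423598) = 2.132224
t=1.160000, u=2.132224:
  k1 = f(1.160000, 2.132224) = -1.688721
  k2 = f(1.240000, 1.997127) = -1.954723
  u ← 2.132224 + 0.16·(-1.954723) = 1.819469
u(1.32) ≈ 1.8195

1.8195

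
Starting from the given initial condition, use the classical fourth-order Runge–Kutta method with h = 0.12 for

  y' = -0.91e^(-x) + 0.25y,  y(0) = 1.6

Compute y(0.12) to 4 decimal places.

1.5442

RK4: k1 = f(x_n, y_n); k2 = f(x_n + h/2, y_n + (h/2)·k1); k3 = f(x_n + h/2, y_n + (h/2)·k2); k4 = f(x_n + h, y_n + h·k3); y_{n+1} = y_n + (h/6)·(k1 + 2k2 + 2k3 + k4).
x=0.000000, y=1.600000:
  k1 = f(0.000000, 1.600000) = -0.510000
  k2 = f(0.060000, 1.569400) = -0.464656
  k3 = f(0.060000, 1.572121) = -0.463976
  k4 = f(0.120000, 1.544323) = -0.421017
  y ← 1.600000 + (0.12/6)·(k1 + 2k2 + 2k3 + k4) = 1.544234
y(0.12) ≈ 1.5442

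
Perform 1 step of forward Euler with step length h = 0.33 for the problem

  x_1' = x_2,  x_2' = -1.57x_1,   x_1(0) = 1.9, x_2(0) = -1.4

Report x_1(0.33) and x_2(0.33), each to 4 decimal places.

1.4380, -2.3844

Euler on (x_1,x_2): x_1_{n+1} = x_1_n + h·x_1', x_2_{n+1} = x_2_n + h·x_2'.
0.000000: (1.900000, -1.400000); f=(-1.400000, -2.983000) → (1.438000, -2.384390)
(x_1(0.33), x_2(0.33)) ≈ (1.4380, -2.3844)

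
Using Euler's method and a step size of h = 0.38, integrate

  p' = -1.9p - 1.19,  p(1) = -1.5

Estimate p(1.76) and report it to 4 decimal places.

Euler: p_{n+1} = p_n + h·f(x_n, p_n).
x=1.000000, p=-1.500000: f=1.660000 → p ← -1.500000 + 0.38·1.660000 = -0.869200
x=1.380000, p=-0.869200: f=0.461480 → p ← -0.869200 + 0.38·0.461480 = -0.693838
p(1.76) ≈ -0.6938

-0.6938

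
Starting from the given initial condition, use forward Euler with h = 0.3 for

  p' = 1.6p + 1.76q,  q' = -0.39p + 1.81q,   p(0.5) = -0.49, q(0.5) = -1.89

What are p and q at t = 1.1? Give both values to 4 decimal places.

-4.0597, -4.2097

Euler on (p,q): p_{n+1} = p_n + h·p', q_{n+1} = q_n + h·q'.
0.500000: (-0.490000, -1.890000); f=(-4.110400, -3.229800) → (-1.723120, -2.858940)
0.800000: (-1.723120, -2.858940); f=(-7.788726, -4.502665) → (-4.059738, -4.209739)
(p(1.1), q(1.1)) ≈ (-4.0597, -4.2097)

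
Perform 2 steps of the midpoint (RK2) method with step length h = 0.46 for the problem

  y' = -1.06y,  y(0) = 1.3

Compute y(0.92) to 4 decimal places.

Midpoint: k1 = f(x_n, y_n); k2 = f(x_n + h/2, y_n + (h/2)·k1); y_{n+1} = y_n + h·k2.
x=0.000000, y=1.300000:
  k1 = f(0.000000, 1.300000) = -1.378000
  k2 = f(0.230000, 0.983060) = -1.042044
  y ← 1.300000 + 0.46·(-1.042044) = 0.820660
x=0.460000, y=0.820660:
  k1 = f(0.460000, 0.820660) = -0.869900
  k2 = f(0.690000, 0.620583) = -0.657818
  y ← 0.820660 + 0.46·(-0.657818) = 0.518064
y(0.92) ≈ 0.5181

0.5181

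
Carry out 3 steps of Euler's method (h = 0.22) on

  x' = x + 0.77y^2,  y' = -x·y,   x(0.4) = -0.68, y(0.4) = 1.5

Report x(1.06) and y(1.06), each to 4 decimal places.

0.5551, 1.9126

Euler on (x,y): x_{n+1} = x_n + h·x', y_{n+1} = y_n + h·y'.
0.400000: (-0.680000, 1.500000); f=(1.052500, 1.020000) → (-0.448450, 1.724400)
0.620000: (-0.448450, 1.724400); f=(1.841188, 0.773307) → (-0.043389, 1.894528)
0.840000: (-0.043389, 1.894528); f=(2.720322, 0.082201) → (0.555082, 1.912612)
(x(1.06), y(1.06)) ≈ (0.5551, 1.9126)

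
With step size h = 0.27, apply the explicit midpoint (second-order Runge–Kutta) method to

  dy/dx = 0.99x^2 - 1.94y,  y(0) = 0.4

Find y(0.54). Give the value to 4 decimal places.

0.1922

Midpoint: k1 = f(x_n, y_n); k2 = f(x_n + h/2, y_n + (h/2)·k1); y_{n+1} = y_n + h·k2.
x=0.000000, y=0.400000:
  k1 = f(0.000000, 0.400000) = -0.776000
  k2 = f(0.135000, 0.295240) = -0.554723
  y ← 0.400000 + 0.27·(-0.554723) = 0.250225
x=0.270000, y=0.250225:
  k1 = f(0.270000, 0.250225) = -0.413265
  k2 = f(0.405000, 0.194434) = -0.214817
  y ← 0.250225 + 0.27·(-0.214817) = 0.192224
y(0.54) ≈ 0.1922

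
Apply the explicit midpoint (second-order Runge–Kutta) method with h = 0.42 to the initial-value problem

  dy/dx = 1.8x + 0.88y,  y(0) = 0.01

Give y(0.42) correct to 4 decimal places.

Midpoint: k1 = f(x_n, y_n); k2 = f(x_n + h/2, y_n + (h/2)·k1); y_{n+1} = y_n + h·k2.
x=0.000000, y=0.010000:
  k1 = f(0.000000, 0.010000) = 0.008800
  k2 = f(0.210000, 0.011848) = 0.388426
  y ← 0.010000 + 0.42·0.388426 = 0.173139
y(0.42) ≈ 0.1731

0.1731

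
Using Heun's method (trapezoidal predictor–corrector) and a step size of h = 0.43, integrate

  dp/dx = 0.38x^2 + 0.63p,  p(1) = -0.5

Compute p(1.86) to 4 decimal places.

-0.0057

Heun: k1 = f(x_n, p_n); k2 = f(x_n + h, p_n + h·k1); p_{n+1} = p_n + (h/2)·(k1 + k2).
x=1.000000, p=-0.500000:
  k1 = f(1.000000, -0.500000) = 0.065000
  k2 = f(1.430000, -0.472050) = 0.479670
  p ← -0.500000 + (0.43/2)·(0.065000 + 0.479670) = -0.382896
x=1.430000, p=-0.382896:
  k1 = f(1.430000, -0.382896) = 0.535838
  k2 = f(1.860000, -0.152486) = 1.218582
  p ← -0.382896 + (0.43/2)·(0.535838 + 1.218582) = -0.005696
p(1.86) ≈ -0.0057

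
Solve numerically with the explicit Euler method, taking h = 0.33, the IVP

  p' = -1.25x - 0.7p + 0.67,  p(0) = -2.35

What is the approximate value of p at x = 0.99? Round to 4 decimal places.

Euler: p_{n+1} = p_n + h·f(x_n, p_n).
x=0.000000, p=-2.350000: f=2.315000 → p ← -2.350000 + 0.33·2.315000 = -1.586050
x=0.330000, p=-1.586050: f=1.367735 → p ← -1.586050 + 0.33·1.367735 = -1.134697
x=0.660000, p=-1.134697: f=0.639288 → p ← -1.134697 + 0.33·0.639288 = -0.923732
p(0.99) ≈ -0.9237

-0.9237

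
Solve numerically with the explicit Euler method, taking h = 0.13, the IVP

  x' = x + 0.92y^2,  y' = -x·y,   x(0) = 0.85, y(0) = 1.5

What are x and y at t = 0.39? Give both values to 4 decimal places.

Euler on (x,y): x_{n+1} = x_n + h·x', y_{n+1} = y_n + h·y'.
0.000000: (0.850000, 1.500000); f=(2.920000, -1.275000) → (1.229600, 1.334250)
0.130000: (1.229600, 1.334250); f=(2.867405, -1.640594) → (1.602363, 1.120973)
0.260000: (1.602363, 1.120973); f=(2.758416, -1.796205) → (1.960957, 0.887466)
(x(0.39), y(0.39)) ≈ (1.9610, 0.8875)

1.9610, 0.8875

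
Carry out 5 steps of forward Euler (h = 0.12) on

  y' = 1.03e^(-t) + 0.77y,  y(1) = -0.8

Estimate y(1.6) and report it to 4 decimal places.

Euler: y_{n+1} = y_n + h·f(t_n, y_n).
t=1.000000, y=-0.800000: f=-0.237084 → y ← -0.800000 + 0.12·(-0.237084) = -0.828450
t=1.120000, y=-0.828450: f=-0.301838 → y ← -0.828450 + 0.12·(-0.301838) = -0.864671
t=1.240000, y=-0.864671: f=-0.367731 → y ← -0.864671 + 0.12·(-0.367731) = -0.908798
t=1.360000, y=-0.908798: f=-0.435414 → y ← -0.908798 + 0.12·(-0.435414) = -0.961048
t=1.480000, y=-0.961048: f=-0.505540 → y ← -0.961048 + 0.12·(-0.505540) = -1.021713
y(1.6) ≈ -1.0217

-1.0217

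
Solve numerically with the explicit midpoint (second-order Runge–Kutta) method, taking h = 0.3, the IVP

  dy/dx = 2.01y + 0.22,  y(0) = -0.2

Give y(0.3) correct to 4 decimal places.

Midpoint: k1 = f(x_n, y_n); k2 = f(x_n + h/2, y_n + (h/2)·k1); y_{n+1} = y_n + h·k2.
x=0.000000, y=-0.200000:
  k1 = f(0.000000, -0.200000) = -0.182000
  k2 = f(0.150000, -0.227300) = -0.236873
  y ← -0.200000 + 0.3·(-0.236873) = -0.271062
y(0.3) ≈ -0.2711

-0.2711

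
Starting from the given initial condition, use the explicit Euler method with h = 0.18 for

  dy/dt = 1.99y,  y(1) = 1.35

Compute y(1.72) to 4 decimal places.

Euler: y_{n+1} = y_n + h·f(t_n, y_n).
t=1.000000, y=1.350000: f=2.686500 → y ← 1.350000 + 0.18·2.686500 = 1.833570
t=1.180000, y=1.833570: f=3.648804 → y ← 1.833570 + 0.18·3.648804 = 2.490355
t=1.360000, y=2.490355: f=4.955806 → y ← 2.490355 + 0.18·4.955806 = 3.382400
t=1.540000, y=3.382400: f=6.730976 → y ← 3.382400 + 0.18·6.730976 = 4.593975
y(1.72) ≈ 4.5940

4.5940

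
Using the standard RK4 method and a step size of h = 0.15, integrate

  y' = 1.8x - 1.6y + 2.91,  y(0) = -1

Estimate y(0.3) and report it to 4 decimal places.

RK4: k1 = f(x_n, y_n); k2 = f(x_n + h/2, y_n + (h/2)·k1); k3 = f(x_n + h/2, y_n + (h/2)·k2); k4 = f(x_n + h, y_n + h·k3); y_{n+1} = y_n + (h/6)·(k1 + 2k2 + 2k3 + k4).
x=0.000000, y=-1.000000:
  k1 = f(0.000000, -1.000000) = 4.510000
  k2 = f(0.075000, -0.661750) = 4.103800
  k3 = f(0.075000, -0.692215) = 4.152544
  k4 = f(0.150000, -0.377118) = 3.783389
  y ← -1.000000 + (0.15/6)·(k1 + 2k2 + 2k3 + k4) = -0.379848
x=0.150000, y=-0.379848:
  k1 = f(0.150000, -0.379848) = 3.787757
  k2 = f(0.225000, -0.095766) = 3.468226
  k3 = f(0.225000, -0.119731) = 3.506570
  k4 = f(0.300000, 0.146137) = 3.216180
  y ← -0.379848 + (0.15/6)·(k1 + 2k2 + 2k3 + k4) = 0.143990
y(0.3) ≈ 0.1440

0.1440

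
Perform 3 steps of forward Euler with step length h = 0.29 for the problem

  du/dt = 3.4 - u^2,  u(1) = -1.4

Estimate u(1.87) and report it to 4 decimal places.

0.6876

Euler: u_{n+1} = u_n + h·f(t_n, u_n).
t=1.000000, u=-1.400000: f=1.440000 → u ← -1.400000 + 0.29·1.440000 = -0.982400
t=1.290000, u=-0.982400: f=2.434890 → u ← -0.982400 + 0.29·2.434890 = -0.276282
t=1.580000, u=-0.276282: f=3.323668 → u ← -0.276282 + 0.29·3.323668 = 0.687582
u(1.87) ≈ 0.6876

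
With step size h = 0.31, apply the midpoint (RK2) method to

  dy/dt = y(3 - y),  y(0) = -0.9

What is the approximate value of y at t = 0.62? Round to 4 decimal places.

Midpoint: k1 = f(t_n, y_n); k2 = f(t_n + h/2, y_n + (h/2)·k1); y_{n+1} = y_n + h·k2.
t=0.000000, y=-0.900000:
  k1 = f(0.000000, -0.900000) = -3.510000
  k2 = f(0.155000, -1.444050) = -6.417430
  y ← -0.900000 + 0.31·(-6.417430) = -2.889403
t=0.310000, y=-2.889403:
  k1 = f(0.310000, -2.889403) = -17.016862
  k2 = f(0.465000, -5.527017) = -47.128969
  y ← -2.889403 + 0.31·(-47.128969) = -17.499384
y(0.62) ≈ -17.4994

-17.4994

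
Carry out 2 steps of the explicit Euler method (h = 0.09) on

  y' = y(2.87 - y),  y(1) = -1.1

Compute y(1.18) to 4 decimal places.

-2.0793

Euler: y_{n+1} = y_n + h·f(x_n, y_n).
x=1.000000, y=-1.100000: f=-4.367000 → y ← -1.100000 + 0.09·(-4.367000) = -1.493030
x=1.090000, y=-1.493030: f=-6.514135 → y ← -1.493030 + 0.09·(-6.514135) = -2.079302
y(1.18) ≈ -2.0793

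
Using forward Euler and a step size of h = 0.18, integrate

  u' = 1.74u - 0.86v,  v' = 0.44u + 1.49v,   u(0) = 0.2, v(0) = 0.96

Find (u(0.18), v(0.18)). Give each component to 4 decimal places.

0.1140, 1.2333

Euler on (u,v): u_{n+1} = u_n + h·u', v_{n+1} = v_n + h·v'.
0.000000: (0.200000, 0.960000); f=(-0.477600, 1.518400) → (0.114032, 1.233312)
(u(0.18), v(0.18)) ≈ (0.1140, 1.2333)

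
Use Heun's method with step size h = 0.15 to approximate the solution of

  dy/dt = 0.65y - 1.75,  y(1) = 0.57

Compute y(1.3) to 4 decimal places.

Heun: k1 = f(t_n, y_n); k2 = f(t_n + h, y_n + h·k1); y_{n+1} = y_n + (h/2)·(k1 + k2).
t=1.000000, y=0.570000:
  k1 = f(1.000000, 0.570000) = -1.379500
  k2 = f(1.150000, 0.363075) = -1.514001
  y ← 0.570000 + (0.15/2)·(-1.379500 + (-1.514001)) = 0.352987
t=1.150000, y=0.352987:
  k1 = f(1.150000, 0.352987) = -1.520558
  k2 = f(1.300000, 0.124904) = -1.668813
  y ← 0.352987 + (0.15/2)·(-1.520558 + (-1.668813)) = 0.113785
y(1.3) ≈ 0.1138

0.1138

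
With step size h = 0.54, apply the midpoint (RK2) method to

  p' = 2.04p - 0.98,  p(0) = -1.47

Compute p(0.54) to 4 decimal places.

Midpoint: k1 = f(t_n, p_n); k2 = f(t_n + h/2, p_n + (h/2)·k1); p_{n+1} = p_n + h·k2.
t=0.000000, p=-1.470000:
  k1 = f(0.000000, -1.470000) = -3.978800
  k2 = f(0.270000, -2.544276) = -6.170323
  p ← -1.470000 + 0.54·(-6.170323) = -4.801974
p(0.54) ≈ -4.8020

-4.8020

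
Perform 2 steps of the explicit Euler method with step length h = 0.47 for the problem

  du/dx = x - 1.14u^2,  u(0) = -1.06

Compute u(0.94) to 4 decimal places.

-2.9212

Euler: u_{n+1} = u_n + h·f(x_n, u_n).
x=0.000000, u=-1.060000: f=-1.280904 → u ← -1.060000 + 0.47·(-1.280904) = -1.662025
x=0.470000, u=-1.662025: f=-2.679052 → u ← -1.662025 + 0.47·(-2.679052) = -2.921180
u(0.94) ≈ -2.9212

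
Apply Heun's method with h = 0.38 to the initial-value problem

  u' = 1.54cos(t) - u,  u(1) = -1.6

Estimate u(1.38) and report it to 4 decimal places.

Heun: k1 = f(t_n, u_n); k2 = f(t_n + h, u_n + h·k1); u_{n+1} = u_n + (h/2)·(k1 + k2).
t=1.000000, u=-1.600000:
  k1 = f(1.000000, -1.600000) = 2.432066
  k2 = f(1.380000, -0.675815) = 0.967862
  u ← -1.600000 + (0.38/2)·(2.432066 + 0.967862) = -0.954014
u(1.38) ≈ -0.9540

-0.9540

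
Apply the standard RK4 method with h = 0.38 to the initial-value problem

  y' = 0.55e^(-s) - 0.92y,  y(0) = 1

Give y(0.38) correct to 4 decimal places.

0.8501

RK4: k1 = f(s_n, y_n); k2 = f(s_n + h/2, y_n + (h/2)·k1); k3 = f(s_n + h/2, y_n + (h/2)·k2); k4 = f(s_n + h, y_n + h·k3); y_{n+1} = y_n + (h/6)·(k1 + 2k2 + 2k3 + k4).
s=0.000000, y=1.000000:
  k1 = f(0.000000, 1.000000) = -0.370000
  k2 = f(0.190000, 0.929700) = -0.400496
  k3 = f(0.190000, 0.923906) = -0.395166
  k4 = f(0.380000, 0.849837) = -0.405726
  y ← 1.000000 + (0.38/6)·(k1 + 2k2 + 2k3 + k4) = 0.850087
y(0.38) ≈ 0.8501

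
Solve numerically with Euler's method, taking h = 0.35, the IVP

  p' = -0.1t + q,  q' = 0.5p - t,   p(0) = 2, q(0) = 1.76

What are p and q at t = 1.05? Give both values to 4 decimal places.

4.1736, 2.7852

Euler on (p,q): p_{n+1} = p_n + h·p', q_{n+1} = q_n + h·q'.
0.000000: (2.000000, 1.760000); f=(1.760000, 1.000000) → (2.616000, 2.110000)
0.350000: (2.616000, 2.110000); f=(2.075000, 0.958000) → (3.342250, 2.445300)
0.700000: (3.342250, 2.445300); f=(2.375300, 0.971125) → (4.173605, 2.785194)
(p(1.05), q(1.05)) ≈ (4.1736, 2.7852)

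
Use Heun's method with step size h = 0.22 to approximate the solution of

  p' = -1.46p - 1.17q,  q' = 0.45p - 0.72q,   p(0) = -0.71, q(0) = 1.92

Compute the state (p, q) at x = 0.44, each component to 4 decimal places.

-0.9409, 1.2477

Heun on (p,q): k1 = f(x_n, state_n); k2 = f(x_n + h, state_n + h·k1); state_{n+1} = state_n + (h/2)·(k1 + k2).
0.000000: (-0.710000, 1.920000)
  k1 = (-1.209800, -1.701900)
  predictor → (-0.976156, 1.545582)
  k2 = (-0.383143, -1.552089)
  → (-0.885224, 1.562061)
0.220000: (-0.885224, 1.562061)
  k1 = (-0.535185, -1.523035)
  predictor → (-1.002964, 1.226994)
  k2 = (0.028746, -1.334769)
  → (-0.940932, 1.247703)
(p(0.44), q(0.44)) ≈ (-0.9409, 1.2477)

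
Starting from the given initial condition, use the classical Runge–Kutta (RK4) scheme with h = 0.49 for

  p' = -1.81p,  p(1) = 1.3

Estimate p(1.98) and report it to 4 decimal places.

RK4: k1 = f(s_n, p_n); k2 = f(s_n + h/2, p_n + (h/2)·k1); k3 = f(s_n + h/2, p_n + (h/2)·k2); k4 = f(s_n + h, p_n + h·k3); p_{n+1} = p_n + (h/6)·(k1 + 2k2 + 2k3 + k4).
s=1.000000, p=1.300000:
  k1 = f(1.000000, 1.300000) = -2.353000
  k2 = f(1.245000, 0.723515) = -1.309562
  k3 = f(1.245000, 0.979157) = -1.772275
  k4 = f(1.490000, 0.431585) = -0.781170
  p ← 1.300000 + (0.49/6)·(k1 + 2k2 + 2k3 + k4) = 0.540676
s=1.490000, p=0.540676:
  k1 = f(1.490000, 0.540676) = -0.978624
  k2 = f(1.735000, 0.300913) = -0.544653
  k3 = f(1.735000, 0.407236) = -0.737097
  k4 = f(1.980000, 0.179498) = -0.324892
  p ← 0.540676 + (0.49/6)·(k1 + 2k2 + 2k3 + k4) = 0.224870
p(1.98) ≈ 0.2249

0.2249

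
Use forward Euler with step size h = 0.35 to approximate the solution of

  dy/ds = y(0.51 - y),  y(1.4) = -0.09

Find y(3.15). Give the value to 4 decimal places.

Euler: y_{n+1} = y_n + h·f(s_n, y_n).
s=1.400000, y=-0.090000: f=-0.054000 → y ← -0.090000 + 0.35·(-0.054000) = -0.108900
s=1.750000, y=-0.108900: f=-0.067398 → y ← -0.108900 + 0.35·(-0.067398) = -0.132489
s=2.100000, y=-0.132489: f=-0.085123 → y ← -0.132489 + 0.35·(-0.085123) = -0.162282
s=2.450000, y=-0.162282: f=-0.109100 → y ← -0.162282 + 0.35·(-0.109100) = -0.200467
s=2.800000, y=-0.200467: f=-0.142425 → y ← -0.200467 + 0.35·(-0.142425) = -0.250316
y(3.15) ≈ -0.2503

-0.2503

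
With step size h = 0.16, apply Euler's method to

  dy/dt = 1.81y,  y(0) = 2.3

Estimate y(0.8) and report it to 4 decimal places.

8.2036

Euler: y_{n+1} = y_n + h·f(t_n, y_n).
t=0.000000, y=2.300000: f=4.163000 → y ← 2.300000 + 0.16·4.163000 = 2.966080
t=0.160000, y=2.966080: f=5.368605 → y ← 2.966080 + 0.16·5.368605 = 3.825057
t=0.320000, y=3.825057: f=6.923353 → y ← 3.825057 + 0.16·6.923353 = 4.932793
t=0.480000, y=4.932793: f=8.928356 → y ← 4.932793 + 0.16·8.928356 = 6.361330
t=0.640000, y=6.361330: f=11.514008 → y ← 6.361330 + 0.16·11.514008 = 8.203571
y(0.8) ≈ 8.2036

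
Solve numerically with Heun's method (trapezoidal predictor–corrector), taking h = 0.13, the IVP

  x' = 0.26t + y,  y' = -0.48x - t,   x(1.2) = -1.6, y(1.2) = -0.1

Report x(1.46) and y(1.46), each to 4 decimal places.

Heun on (x,y): k1 = f(t_n, state_n); k2 = f(t_n + h, state_n + h·k1); state_{n+1} = state_n + (h/2)·(k1 + k2).
1.200000: (-1.600000, -0.100000)
  k1 = (0.212000, -0.432000)
  predictor → (-1.572440, -0.156160)
  k2 = (0.189640, -0.575229)
  → (-1.573893, -0.165470)
1.330000: (-1.573893, -0.165470)
  k1 = (0.180330, -0.574531)
  predictor → (-1.550450, -0.240159)
  k2 = (0.139441, -0.715784)
  → (-1.553108, -0.249340)
(x(1.46), y(1.46)) ≈ (-1.5531, -0.2493)

-1.5531, -0.2493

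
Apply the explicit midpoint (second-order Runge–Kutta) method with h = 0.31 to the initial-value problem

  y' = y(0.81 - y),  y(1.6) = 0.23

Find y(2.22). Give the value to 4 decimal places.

0.3206

Midpoint: k1 = f(t_n, y_n); k2 = f(t_n + h/2, y_n + (h/2)·k1); y_{n+1} = y_n + h·k2.
t=1.600000, y=0.230000:
  k1 = f(1.600000, 0.230000) = 0.133400
  k2 = f(1.755000, 0.250677) = 0.140209
  y ← 0.230000 + 0.31·0.140209 = 0.273465
t=1.910000, y=0.273465:
  k1 = f(1.910000, 0.273465) = 0.146724
  k2 = f(2.065000, 0.296207) = 0.152189
  y ← 0.273465 + 0.31·0.152189 = 0.320644
y(2.22) ≈ 0.3206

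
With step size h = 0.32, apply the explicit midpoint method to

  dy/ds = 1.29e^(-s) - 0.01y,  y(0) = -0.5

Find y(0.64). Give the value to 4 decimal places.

0.1081

Midpoint: k1 = f(s_n, y_n); k2 = f(s_n + h/2, y_n + (h/2)·k1); y_{n+1} = y_n + h·k2.
s=0.000000, y=-0.500000:
  k1 = f(0.000000, -0.500000) = 1.295000
  k2 = f(0.160000, -0.292800) = 1.102193
  y ← -0.500000 + 0.32·1.102193 = -0.147298
s=0.320000, y=-0.147298:
  k1 = f(0.320000, -0.147298) = 0.938205
  k2 = f(0.480000, 0.002815) = 0.798202
  y ← -0.147298 + 0.32·0.798202 = 0.108127
y(0.64) ≈ 0.1081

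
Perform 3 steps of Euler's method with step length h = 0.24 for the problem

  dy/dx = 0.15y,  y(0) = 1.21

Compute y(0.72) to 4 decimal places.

Euler: y_{n+1} = y_n + h·f(x_n, y_n).
x=0.000000, y=1.210000: f=0.181500 → y ← 1.210000 + 0.24·0.181500 = 1.253560
x=0.240000, y=1.253560: f=0.188034 → y ← 1.253560 + 0.24·0.188034 = 1.298688
x=0.480000, y=1.298688: f=0.194803 → y ← 1.298688 + 0.24·0.194803 = 1.345441
y(0.72) ≈ 1.3454

1.3454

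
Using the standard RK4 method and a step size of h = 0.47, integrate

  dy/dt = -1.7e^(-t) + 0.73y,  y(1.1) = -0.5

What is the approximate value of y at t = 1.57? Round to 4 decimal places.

-0.9612

RK4: k1 = f(t_n, y_n); k2 = f(t_n + h/2, y_n + (h/2)·k1); k3 = f(t_n + h/2, y_n + (h/2)·k2); k4 = f(t_n + h, y_n + h·k3); y_{n+1} = y_n + (h/6)·(k1 + 2k2 + 2k3 + k4).
t=1.100000, y=-0.500000:
  k1 = f(1.100000, -0.500000) = -0.930881
  k2 = f(1.335000, -0.718757) = -0.972062
  k3 = f(1.335000, -0.728434) = -0.979126
  k4 = f(1.570000, -0.960189) = -1.054615
  y ← -0.500000 + (0.47/6)·(k1 + 2k2 + 2k3 + k4) = -0.961217
y(1.57) ≈ -0.9612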